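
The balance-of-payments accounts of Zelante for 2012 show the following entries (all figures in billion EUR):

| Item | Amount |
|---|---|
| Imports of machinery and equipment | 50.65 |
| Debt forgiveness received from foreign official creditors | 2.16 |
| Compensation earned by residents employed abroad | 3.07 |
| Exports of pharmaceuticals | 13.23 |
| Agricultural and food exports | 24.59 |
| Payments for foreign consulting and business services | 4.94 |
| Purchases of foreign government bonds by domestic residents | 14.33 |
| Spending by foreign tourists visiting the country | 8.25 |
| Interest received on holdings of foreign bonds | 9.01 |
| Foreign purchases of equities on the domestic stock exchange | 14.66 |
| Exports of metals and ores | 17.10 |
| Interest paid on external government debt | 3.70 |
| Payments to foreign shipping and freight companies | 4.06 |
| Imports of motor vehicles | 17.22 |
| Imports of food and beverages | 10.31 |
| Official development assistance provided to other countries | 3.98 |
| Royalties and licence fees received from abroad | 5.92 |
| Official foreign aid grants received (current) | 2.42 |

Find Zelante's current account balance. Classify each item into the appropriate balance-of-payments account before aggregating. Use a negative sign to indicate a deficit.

-11.27

Goods: 24.59 - 17.22 + 13.23 + 17.10 - 10.31 - 50.65 = -23.26
Services: 8.25 + 5.92 - 4.06 - 4.94 = 5.17
Primary income: -3.70 + 3.07 + 9.01 = 8.38
Secondary income: -3.98 + 2.42 = -1.56
Current account = (-23.26) + 5.17 + 8.38 + (-1.56) = -11.27
(Excluded from the current account — capital account: debt forgiveness received from foreign official creditors 2.16; financial account: purchases of foreign government bonds by domestic residents 14.33, foreign purchases of equities on the domestic stock exchange 14.66.)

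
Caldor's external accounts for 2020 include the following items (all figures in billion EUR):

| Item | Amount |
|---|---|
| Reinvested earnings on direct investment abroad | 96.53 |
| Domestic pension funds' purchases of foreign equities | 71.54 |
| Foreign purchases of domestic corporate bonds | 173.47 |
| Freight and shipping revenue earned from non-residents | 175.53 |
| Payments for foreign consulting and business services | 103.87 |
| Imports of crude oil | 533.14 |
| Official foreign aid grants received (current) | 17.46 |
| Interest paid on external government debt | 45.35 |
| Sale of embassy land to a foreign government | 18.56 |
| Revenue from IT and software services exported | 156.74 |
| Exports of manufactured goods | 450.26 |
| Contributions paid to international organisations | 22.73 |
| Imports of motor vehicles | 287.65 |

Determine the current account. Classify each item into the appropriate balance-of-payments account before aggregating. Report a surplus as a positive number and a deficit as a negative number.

-96.22

Goods: 450.26 - 533.14 - 287.65 = -370.53
Services: 156.74 - 103.87 + 175.53 = 228.40
Primary income: 96.53 - 45.35 = 51.18
Secondary income: -22.73 + 17.46 = -5.27
Current account = (-370.53) + 228.40 + 51.18 + (-5.27) = -96.22
(Excluded from the current account — financial account: domestic pension funds' purchases of foreign equities 71.54, foreign purchases of domestic corporate bonds 173.47; capital account: sale of embassy land to a foreign government 18.56.)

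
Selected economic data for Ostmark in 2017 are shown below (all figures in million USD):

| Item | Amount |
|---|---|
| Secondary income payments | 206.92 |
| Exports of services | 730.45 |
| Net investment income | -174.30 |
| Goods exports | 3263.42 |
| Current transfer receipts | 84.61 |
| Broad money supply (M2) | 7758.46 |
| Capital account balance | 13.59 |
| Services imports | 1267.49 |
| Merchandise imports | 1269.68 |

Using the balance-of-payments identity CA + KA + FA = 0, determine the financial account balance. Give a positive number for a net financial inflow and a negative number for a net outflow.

Goods balance = 3263.42 - 1269.68 = 1993.74
Services balance = 730.45 - 1267.49 = -537.04
Trade balance (goods + services) = 1993.74 + (-537.04) = 1456.70
Net primary income = -174.30
Net secondary income = 84.61 - 206.92 = -122.31
Current account = 1456.70 + (-174.30) + (-122.31) = 1160.09
Financial account = -(1160.09 + 13.59) = -1173.68

-1173.68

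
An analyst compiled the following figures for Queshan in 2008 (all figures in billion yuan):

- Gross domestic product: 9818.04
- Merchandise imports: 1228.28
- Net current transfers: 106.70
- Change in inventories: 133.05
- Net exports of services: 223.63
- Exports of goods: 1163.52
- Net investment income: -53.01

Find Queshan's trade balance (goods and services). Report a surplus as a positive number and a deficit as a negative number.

Goods balance = 1163.52 - 1228.28 = -64.76
Services balance = 223.63
Trade balance (goods + services) = -64.76 + 223.63 = 158.87

158.87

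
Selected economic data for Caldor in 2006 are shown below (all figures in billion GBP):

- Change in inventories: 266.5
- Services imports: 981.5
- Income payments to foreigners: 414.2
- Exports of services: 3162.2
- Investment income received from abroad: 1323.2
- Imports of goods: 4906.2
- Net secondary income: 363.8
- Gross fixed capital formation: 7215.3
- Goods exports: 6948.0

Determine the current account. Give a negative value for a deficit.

5495.3

Goods balance = 6948.0 - 4906.2 = 2041.8
Services balance = 3162.2 - 981.5 = 2180.7
Trade balance (goods + services) = 2041.8 + 2180.7 = 4222.5
Net primary income = 1323.2 - 414.2 = 909.0
Net secondary income = 363.8
Current account = 4222.5 + 909.0 + 363.8 = 5495.3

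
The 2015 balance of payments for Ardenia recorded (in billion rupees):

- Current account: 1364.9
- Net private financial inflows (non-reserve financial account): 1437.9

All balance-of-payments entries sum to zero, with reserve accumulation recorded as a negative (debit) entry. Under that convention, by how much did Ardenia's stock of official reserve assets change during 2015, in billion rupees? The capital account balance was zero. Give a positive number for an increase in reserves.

Official reserve transactions balance = -(1364.9 + 1437.9) = -2802.8
An accumulation of reserves is recorded as a debit (negative entry), so the change in the stock of reserves is the negative of that balance.
Change in official reserves = -(-2802.8) = 2802.8

2802.8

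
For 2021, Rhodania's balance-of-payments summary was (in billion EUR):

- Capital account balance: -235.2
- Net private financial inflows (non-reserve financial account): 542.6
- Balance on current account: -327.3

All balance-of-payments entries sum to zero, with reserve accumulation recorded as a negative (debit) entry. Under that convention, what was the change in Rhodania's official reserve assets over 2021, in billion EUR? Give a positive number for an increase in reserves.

-19.9

Official reserve transactions balance = -((-327.3) + (-235.2) + 542.6) = 19.9
An accumulation of reserves is recorded as a debit (negative entry), so the change in the stock of reserves is the negative of that balance.
Change in official reserves = -(19.9) = -19.9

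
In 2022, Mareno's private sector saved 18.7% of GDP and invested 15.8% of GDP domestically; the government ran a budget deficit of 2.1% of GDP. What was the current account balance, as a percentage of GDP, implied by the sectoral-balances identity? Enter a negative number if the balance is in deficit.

0.8

By the sectoral-balances identity, CA = (S_private - I) + (T - G).
Private balance = 18.7 - 15.8 = 2.9
Government balance (T - G) = -2.1
CA = 2.9 + (-2.1) = 0.8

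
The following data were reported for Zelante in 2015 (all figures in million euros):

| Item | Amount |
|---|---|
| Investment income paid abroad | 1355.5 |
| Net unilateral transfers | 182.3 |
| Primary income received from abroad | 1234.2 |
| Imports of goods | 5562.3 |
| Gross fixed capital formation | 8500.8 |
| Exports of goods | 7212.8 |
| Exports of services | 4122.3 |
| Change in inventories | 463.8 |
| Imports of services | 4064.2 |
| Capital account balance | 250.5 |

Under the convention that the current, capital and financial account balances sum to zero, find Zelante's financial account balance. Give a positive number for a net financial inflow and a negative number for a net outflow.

-2020.1

Goods balance = 7212.8 - 5562.3 = 1650.5
Services balance = 4122.3 - 4064.2 = 58.1
Trade balance (goods + services) = 1650.5 + 58.1 = 1708.6
Net primary income = 1234.2 - 1355.5 = -121.3
Net secondary income = 182.3
Current account = 1708.6 + (-121.3) + 182.3 = 1769.6
Financial account = -(1769.6 + 250.5) = -2020.1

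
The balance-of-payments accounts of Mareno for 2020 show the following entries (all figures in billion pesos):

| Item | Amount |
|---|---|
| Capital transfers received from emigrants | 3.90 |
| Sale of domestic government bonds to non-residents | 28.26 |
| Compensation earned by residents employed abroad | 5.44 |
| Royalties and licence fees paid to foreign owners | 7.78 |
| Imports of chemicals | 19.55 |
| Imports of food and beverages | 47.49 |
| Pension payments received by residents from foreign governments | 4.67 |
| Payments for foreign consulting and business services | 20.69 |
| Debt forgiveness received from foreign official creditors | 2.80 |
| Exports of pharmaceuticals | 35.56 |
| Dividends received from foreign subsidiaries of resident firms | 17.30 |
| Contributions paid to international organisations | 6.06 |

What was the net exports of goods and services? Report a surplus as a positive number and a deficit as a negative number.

-59.95

Goods: 35.56 - 47.49 - 19.55 = -31.48
Services: -20.69 - 7.78 = -28.47
Trade balance = -31.48 + (-28.47) = -59.95
(Excluded from the trade balance — capital account: capital transfers received from emigrants 3.90, debt forgiveness received from foreign official creditors 2.80; financial account: sale of domestic government bonds to non-residents 28.26; primary income: compensation earned by residents employed abroad 5.44, dividends received from foreign subsidiaries of resident firms 17.30; secondary income: pension payments received by residents from foreign governments 4.67, contributions paid to international organisations 6.06.)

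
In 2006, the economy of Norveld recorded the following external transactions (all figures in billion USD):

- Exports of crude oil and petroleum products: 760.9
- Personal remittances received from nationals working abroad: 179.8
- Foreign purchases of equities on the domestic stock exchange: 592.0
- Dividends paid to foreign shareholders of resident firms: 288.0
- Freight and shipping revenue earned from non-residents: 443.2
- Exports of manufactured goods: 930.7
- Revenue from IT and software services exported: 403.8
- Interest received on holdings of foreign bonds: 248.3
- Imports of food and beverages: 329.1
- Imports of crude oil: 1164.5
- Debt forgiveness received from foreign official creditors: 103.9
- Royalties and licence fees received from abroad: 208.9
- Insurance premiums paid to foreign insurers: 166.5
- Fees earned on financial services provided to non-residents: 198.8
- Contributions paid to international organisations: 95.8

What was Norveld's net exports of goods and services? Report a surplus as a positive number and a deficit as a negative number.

1286.2

Goods: -1164.5 + 930.7 + 760.9 - 329.1 = 198.0
Services: 198.8 + 443.2 + 208.9 + 403.8 - 166.5 = 1088.2
Trade balance = 198.0 + 1088.2 = 1286.2
(Excluded from the trade balance — secondary income: personal remittances received from nationals working abroad 179.8, contributions paid to international organisations 95.8; financial account: foreign purchases of equities on the domestic stock exchange 592.0; primary income: dividends paid to foreign shareholders of resident firms 288.0, interest received on holdings of foreign bonds 248.3; capital account: debt forgiveness received from foreign official creditors 103.9.)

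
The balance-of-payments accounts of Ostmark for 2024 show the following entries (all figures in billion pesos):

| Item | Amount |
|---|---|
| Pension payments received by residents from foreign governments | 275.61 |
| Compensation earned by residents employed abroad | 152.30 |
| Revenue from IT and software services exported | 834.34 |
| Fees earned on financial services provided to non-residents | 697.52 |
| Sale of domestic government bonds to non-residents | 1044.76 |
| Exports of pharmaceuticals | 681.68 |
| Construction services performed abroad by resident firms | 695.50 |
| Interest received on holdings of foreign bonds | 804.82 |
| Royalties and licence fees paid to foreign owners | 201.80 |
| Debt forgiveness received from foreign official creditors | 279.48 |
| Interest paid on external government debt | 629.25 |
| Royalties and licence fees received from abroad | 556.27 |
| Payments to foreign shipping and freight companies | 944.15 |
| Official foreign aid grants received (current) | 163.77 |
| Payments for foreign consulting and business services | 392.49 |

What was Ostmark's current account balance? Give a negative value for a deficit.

Goods: 681.68
Services: 695.50 + 556.27 - 944.15 - 201.80 + 697.52 + 834.34 - 392.49 = 1245.19
Primary income: 152.30 - 629.25 + 804.82 = 327.87
Secondary income: 163.77 + 275.61 = 439.38
Current account = 681.68 + 1245.19 + 327.87 + 439.38 = 2694.12
(Excluded from the current account — financial account: sale of domestic government bonds to non-residents 1044.76; capital account: debt forgiveness received from foreign official creditors 279.48.)

2694.12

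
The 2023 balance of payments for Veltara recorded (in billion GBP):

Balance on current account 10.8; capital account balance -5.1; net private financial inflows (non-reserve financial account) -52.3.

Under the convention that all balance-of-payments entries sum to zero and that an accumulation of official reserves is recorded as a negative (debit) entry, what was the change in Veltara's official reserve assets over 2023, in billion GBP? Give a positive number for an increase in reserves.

Official reserve transactions balance = -(10.8 + (-5.1) + (-52.3)) = 46.6
An accumulation of reserves is recorded as a debit (negative entry), so the change in the stock of reserves is the negative of that balance.
Change in official reserves = -(46.6) = -46.6

-46.6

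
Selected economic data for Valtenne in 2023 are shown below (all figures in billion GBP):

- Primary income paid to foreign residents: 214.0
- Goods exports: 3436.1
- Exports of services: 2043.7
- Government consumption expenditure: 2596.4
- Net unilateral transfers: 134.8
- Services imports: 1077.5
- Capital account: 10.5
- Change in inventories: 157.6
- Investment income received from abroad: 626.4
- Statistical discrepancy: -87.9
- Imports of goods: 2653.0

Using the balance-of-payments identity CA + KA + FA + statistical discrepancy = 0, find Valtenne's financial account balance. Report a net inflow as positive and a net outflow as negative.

Goods balance = 3436.1 - 2653.0 = 783.1
Services balance = 2043.7 - 1077.5 = 966.2
Trade balance (goods + services) = 783.1 + 966.2 = 1749.3
Net primary income = 626.4 - 214.0 = 412.4
Net secondary income = 134.8
Current account = 1749.3 + 412.4 + 134.8 = 2296.5
Financial account = -(2296.5 + 10.5 + (-87.9)) = -2219.1

-2219.1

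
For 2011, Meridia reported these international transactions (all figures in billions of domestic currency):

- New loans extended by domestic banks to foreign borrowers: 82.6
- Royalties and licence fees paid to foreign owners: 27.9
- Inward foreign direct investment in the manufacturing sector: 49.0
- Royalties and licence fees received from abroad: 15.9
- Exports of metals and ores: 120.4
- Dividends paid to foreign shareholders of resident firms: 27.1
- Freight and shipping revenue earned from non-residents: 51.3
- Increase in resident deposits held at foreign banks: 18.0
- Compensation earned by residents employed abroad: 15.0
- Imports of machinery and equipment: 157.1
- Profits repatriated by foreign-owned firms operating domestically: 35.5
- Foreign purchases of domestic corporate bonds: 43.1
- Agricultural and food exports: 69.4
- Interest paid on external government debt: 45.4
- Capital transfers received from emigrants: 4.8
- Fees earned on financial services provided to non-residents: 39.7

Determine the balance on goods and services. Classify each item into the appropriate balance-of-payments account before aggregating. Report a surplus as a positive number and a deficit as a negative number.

111.7

Goods: 120.4 - 157.1 + 69.4 = 32.7
Services: 15.9 + 39.7 + 51.3 - 27.9 = 79.0
Trade balance = 32.7 + 79.0 = 111.7
(Excluded from the trade balance — financial account: new loans extended by domestic banks to foreign borrowers 82.6, inward foreign direct investment in the manufacturing sector 49.0, increase in resident deposits held at foreign banks 18.0, foreign purchases of domestic corporate bonds 43.1; primary income: dividends paid to foreign shareholders of resident firms 27.1, compensation earned by residents employed abroad 15.0, profits repatriated by foreign-owned firms operating domestically 35.5, interest paid on external government debt 45.4; capital account: capital transfers received from emigrants 4.8.)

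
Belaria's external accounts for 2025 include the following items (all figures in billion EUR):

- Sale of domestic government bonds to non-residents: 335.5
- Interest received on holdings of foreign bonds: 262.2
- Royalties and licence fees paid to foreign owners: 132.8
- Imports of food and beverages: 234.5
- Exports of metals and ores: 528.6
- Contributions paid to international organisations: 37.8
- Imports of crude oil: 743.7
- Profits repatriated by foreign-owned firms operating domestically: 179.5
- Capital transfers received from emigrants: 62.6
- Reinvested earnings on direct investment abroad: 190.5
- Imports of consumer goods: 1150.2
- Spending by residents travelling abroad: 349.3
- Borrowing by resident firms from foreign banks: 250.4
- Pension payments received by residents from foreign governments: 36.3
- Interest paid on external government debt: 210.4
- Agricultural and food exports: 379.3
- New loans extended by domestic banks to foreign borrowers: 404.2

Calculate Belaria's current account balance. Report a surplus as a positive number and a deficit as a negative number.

-1641.3

Goods: -234.5 + 379.3 - 743.7 - 1150.2 + 528.6 = -1220.5
Services: -132.8 - 349.3 = -482.1
Primary income: -179.5 + 262.2 - 210.4 + 190.5 = 62.8
Secondary income: 36.3 - 37.8 = -1.5
Current account = (-1220.5) + (-482.1) + 62.8 + (-1.5) = -1641.3
(Excluded from the current account — financial account: sale of domestic government bonds to non-residents 335.5, borrowing by resident firms from foreign banks 250.4, new loans extended by domestic banks to foreign borrowers 404.2; capital account: capital transfers received from emigrants 62.6.)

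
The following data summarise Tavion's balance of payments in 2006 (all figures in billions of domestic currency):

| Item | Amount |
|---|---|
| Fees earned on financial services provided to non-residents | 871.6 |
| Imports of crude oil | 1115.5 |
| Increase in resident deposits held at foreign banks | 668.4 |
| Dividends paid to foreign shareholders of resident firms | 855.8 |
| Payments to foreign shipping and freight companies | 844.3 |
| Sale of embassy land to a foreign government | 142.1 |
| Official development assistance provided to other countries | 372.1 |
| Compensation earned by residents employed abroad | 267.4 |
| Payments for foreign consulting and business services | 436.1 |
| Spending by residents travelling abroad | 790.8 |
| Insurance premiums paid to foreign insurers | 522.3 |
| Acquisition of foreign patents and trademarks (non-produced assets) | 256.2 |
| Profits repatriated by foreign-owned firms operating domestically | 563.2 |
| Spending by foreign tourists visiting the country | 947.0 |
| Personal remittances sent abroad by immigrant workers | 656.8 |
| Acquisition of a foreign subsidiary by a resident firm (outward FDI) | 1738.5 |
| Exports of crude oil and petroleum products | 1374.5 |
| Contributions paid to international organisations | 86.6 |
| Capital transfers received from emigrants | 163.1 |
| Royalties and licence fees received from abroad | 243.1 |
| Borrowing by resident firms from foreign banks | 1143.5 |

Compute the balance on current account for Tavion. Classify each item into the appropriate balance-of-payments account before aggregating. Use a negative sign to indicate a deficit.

Goods: -1115.5 + 1374.5 = 259.0
Services: 871.6 - 522.3 + 947.0 + 243.1 - 790.8 - 436.1 - 844.3 = -531.8
Primary income: -855.8 + 267.4 - 563.2 = -1151.6
Secondary income: -86.6 - 656.8 - 372.1 = -1115.5
Current account = 259.0 + (-531.8) + (-1151.6) + (-1115.5) = -2539.9
(Excluded from the current account — financial account: increase in resident deposits held at foreign banks 668.4, acquisition of a foreign subsidiary by a resident firm (outward FDI) 1738.5, borrowing by resident firms from foreign banks 1143.5; capital account: sale of embassy land to a foreign government 142.1, acquisition of foreign patents and trademarks (non-produced assets) 256.2, capital transfers received from emigrants 163.1.)

-2539.9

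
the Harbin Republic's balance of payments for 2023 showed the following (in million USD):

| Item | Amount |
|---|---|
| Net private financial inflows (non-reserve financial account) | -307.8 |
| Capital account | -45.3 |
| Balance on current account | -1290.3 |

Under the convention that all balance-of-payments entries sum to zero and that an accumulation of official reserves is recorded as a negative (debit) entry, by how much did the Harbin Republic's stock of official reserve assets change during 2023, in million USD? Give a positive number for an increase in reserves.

-1643.4

Official reserve transactions balance = -((-1290.3) + (-45.3) + (-307.8)) = 1643.4
An accumulation of reserves is recorded as a debit (negative entry), so the change in the stock of reserves is the negative of that balance.
Change in official reserves = -(1643.4) = -1643.4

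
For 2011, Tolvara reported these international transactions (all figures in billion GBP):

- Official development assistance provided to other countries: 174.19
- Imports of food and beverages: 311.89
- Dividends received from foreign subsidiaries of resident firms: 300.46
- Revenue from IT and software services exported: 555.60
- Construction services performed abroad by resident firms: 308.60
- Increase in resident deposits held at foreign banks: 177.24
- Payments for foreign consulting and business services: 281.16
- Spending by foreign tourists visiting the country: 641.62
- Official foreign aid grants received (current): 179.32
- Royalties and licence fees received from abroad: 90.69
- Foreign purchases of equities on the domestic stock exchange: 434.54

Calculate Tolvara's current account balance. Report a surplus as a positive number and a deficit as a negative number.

Goods: -311.89
Services: 641.62 + 308.60 + 555.60 - 281.16 + 90.69 = 1315.35
Primary income: 300.46
Secondary income: -174.19 + 179.32 = 5.13
Current account = (-311.89) + 1315.35 + 300.46 + 5.13 = 1309.05
(Excluded from the current account — financial account: increase in resident deposits held at foreign banks 177.24, foreign purchases of equities on the domestic stock exchange 434.54.)

1309.05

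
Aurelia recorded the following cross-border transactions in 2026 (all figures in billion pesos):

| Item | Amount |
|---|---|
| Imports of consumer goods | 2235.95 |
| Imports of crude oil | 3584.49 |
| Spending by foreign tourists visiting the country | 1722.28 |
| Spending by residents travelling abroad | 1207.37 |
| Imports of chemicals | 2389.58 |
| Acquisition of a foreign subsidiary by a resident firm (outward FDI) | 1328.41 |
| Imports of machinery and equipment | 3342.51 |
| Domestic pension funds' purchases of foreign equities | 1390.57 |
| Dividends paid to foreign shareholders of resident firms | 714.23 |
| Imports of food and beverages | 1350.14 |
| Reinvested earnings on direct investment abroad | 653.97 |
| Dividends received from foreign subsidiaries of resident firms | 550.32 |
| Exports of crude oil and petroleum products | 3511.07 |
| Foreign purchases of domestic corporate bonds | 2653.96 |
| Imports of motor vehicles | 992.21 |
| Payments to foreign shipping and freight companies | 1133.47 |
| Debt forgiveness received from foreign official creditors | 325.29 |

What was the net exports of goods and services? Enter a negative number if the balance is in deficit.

Goods: -992.21 + 3511.07 - 3584.49 - 2389.58 - 1350.14 - 2235.95 - 3342.51 = -10383.81
Services: 1722.28 - 1207.37 - 1133.47 = -618.56
Trade balance = -10383.81 + (-618.56) = -11002.37
(Excluded from the trade balance — financial account: acquisition of a foreign subsidiary by a resident firm (outward FDI) 1328.41, domestic pension funds' purchases of foreign equities 1390.57, foreign purchases of domestic corporate bonds 2653.96; primary income: dividends paid to foreign shareholders of resident firms 714.23, reinvested earnings on direct investment abroad 653.97, dividends received from foreign subsidiaries of resident firms 550.32; capital account: debt forgiveness received from foreign official creditors 325.29.)

-11002.37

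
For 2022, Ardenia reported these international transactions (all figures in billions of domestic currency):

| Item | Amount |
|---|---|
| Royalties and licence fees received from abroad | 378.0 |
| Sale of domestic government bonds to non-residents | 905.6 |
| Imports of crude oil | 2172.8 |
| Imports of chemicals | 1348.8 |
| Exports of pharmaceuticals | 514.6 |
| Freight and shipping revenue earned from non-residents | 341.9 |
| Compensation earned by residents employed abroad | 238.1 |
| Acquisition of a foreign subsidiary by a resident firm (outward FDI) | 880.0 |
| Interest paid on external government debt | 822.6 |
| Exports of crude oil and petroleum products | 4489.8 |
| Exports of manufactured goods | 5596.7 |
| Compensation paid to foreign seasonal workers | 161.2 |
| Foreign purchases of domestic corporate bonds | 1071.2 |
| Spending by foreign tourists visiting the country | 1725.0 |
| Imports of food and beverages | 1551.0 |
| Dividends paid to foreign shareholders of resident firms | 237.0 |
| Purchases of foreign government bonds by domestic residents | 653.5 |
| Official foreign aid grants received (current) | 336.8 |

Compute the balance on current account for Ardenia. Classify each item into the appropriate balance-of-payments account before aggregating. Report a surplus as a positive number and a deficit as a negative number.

Goods: 5596.7 - 1551.0 + 4489.8 + 514.6 - 2172.8 - 1348.8 = 5528.5
Services: 1725.0 + 378.0 + 341.9 = 2444.9
Primary income: -822.6 - 237.0 - 161.2 + 238.1 = -982.7
Secondary income: 336.8
Current account = 5528.5 + 2444.9 + (-982.7) + 336.8 = 7327.5
(Excluded from the current account — financial account: sale of domestic government bonds to non-residents 905.6, acquisition of a foreign subsidiary by a resident firm (outward FDI) 880.0, foreign purchases of domestic corporate bonds 1071.2, purchases of foreign government bonds by domestic residents 653.5.)

7327.5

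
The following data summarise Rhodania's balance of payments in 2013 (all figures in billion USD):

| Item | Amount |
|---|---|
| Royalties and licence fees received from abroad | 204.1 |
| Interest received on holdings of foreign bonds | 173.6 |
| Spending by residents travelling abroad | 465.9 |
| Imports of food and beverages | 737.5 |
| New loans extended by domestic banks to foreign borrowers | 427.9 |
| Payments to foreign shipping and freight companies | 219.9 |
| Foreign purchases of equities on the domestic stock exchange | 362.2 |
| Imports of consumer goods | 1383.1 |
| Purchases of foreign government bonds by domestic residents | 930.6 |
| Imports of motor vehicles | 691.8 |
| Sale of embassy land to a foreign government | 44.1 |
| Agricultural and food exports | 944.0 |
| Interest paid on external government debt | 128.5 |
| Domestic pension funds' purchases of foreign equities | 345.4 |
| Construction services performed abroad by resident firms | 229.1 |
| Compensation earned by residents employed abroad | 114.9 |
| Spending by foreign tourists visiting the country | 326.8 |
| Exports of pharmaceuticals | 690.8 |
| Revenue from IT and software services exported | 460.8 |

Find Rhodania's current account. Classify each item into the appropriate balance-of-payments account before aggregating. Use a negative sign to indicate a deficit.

-482.6

Goods: -737.5 + 944.0 - 1383.1 - 691.8 + 690.8 = -1177.6
Services: -219.9 + 229.1 + 326.8 - 465.9 + 460.8 + 204.1 = 535.0
Primary income: -128.5 + 114.9 + 173.6 = 160.0
Current account = (-1177.6) + 535.0 + 160.0 = -482.6
(Excluded from the current account — financial account: new loans extended by domestic banks to foreign borrowers 427.9, foreign purchases of equities on the domestic stock exchange 362.2, purchases of foreign government bonds by domestic residents 930.6, domestic pension funds' purchases of foreign equities 345.4; capital account: sale of embassy land to a foreign government 44.1.)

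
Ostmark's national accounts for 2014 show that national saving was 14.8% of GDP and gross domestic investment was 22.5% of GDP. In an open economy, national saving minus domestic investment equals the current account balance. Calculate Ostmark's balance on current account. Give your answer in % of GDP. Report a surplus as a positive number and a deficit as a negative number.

-7.7

S - I = CA (net lending to the rest of the world).
CA = S - I = 14.8 - 22.5 = -7.7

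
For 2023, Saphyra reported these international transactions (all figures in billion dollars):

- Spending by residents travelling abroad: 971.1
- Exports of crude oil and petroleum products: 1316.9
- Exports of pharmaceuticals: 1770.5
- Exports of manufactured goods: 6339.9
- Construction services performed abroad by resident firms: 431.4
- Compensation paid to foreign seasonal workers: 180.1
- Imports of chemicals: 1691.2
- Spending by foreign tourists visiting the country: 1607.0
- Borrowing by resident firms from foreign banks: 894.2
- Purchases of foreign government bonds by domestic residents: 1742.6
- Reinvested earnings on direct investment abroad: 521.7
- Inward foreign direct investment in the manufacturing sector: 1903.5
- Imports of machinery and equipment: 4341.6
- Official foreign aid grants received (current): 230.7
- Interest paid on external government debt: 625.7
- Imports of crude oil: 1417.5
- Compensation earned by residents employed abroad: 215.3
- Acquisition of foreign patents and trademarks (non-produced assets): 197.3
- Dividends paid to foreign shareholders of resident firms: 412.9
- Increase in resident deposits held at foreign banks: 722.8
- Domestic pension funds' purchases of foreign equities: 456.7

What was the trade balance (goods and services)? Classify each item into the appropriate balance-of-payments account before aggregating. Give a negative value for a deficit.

Goods: 1770.5 + 1316.9 - 4341.6 + 6339.9 - 1691.2 - 1417.5 = 1977.0
Services: -971.1 + 431.4 + 1607.0 = 1067.3
Trade balance = 1977.0 + 1067.3 = 3044.3
(Excluded from the trade balance — primary income: compensation paid to foreign seasonal workers 180.1, reinvested earnings on direct investment abroad 521.7, interest paid on external government debt 625.7, compensation earned by residents employed abroad 215.3, dividends paid to foreign shareholders of resident firms 412.9; financial account: borrowing by resident firms from foreign banks 894.2, purchases of foreign government bonds by domestic residents 1742.6, inward foreign direct investment in the manufacturing sector 1903.5, increase in resident deposits held at foreign banks 722.8, domestic pension funds' purchases of foreign equities 456.7; secondary income: official foreign aid grants received (current) 230.7; capital account: acquisition of foreign patents and trademarks (non-produced assets) 197.3.)

3044.3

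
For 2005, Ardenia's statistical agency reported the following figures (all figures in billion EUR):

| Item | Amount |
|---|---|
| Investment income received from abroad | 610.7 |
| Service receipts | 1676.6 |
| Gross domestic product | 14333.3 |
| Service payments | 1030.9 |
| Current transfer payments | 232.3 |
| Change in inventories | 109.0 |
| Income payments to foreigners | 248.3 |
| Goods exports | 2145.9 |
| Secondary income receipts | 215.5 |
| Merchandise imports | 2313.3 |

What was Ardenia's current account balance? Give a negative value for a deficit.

823.9

Goods balance = 2145.9 - 2313.3 = -167.4
Services balance = 1676.6 - 1030.9 = 645.7
Trade balance (goods + services) = -167.4 + 645.7 = 478.3
Net primary income = 610.7 - 248.3 = 362.4
Net secondary income = 215.5 - 232.3 = -16.8
Current account = 478.3 + 362.4 + (-16.8) = 823.9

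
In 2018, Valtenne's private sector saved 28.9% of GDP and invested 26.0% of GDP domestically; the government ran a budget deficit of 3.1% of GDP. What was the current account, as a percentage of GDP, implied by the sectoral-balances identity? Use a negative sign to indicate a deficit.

-0.2

By the sectoral-balances identity, CA = (S_private - I) + (T - G).
Private balance = 28.9 - 26.0 = 2.9
Government balance (T - G) = -3.1
CA = 2.9 + (-3.1) = -0.2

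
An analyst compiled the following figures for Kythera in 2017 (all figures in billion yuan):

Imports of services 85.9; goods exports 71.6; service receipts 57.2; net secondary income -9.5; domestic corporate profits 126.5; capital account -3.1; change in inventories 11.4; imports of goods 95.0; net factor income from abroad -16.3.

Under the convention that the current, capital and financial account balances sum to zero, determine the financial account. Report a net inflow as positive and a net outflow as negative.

81.0

Goods balance = 71.6 - 95.0 = -23.4
Services balance = 57.2 - 85.9 = -28.7
Trade balance (goods + services) = -23.4 + (-28.7) = -52.1
Net primary income = -16.3
Net secondary income = -9.5
Current account = -52.1 + (-16.3) + (-9.5) = -77.9
Financial account = -(-77.9 + (-3.1)) = 81.0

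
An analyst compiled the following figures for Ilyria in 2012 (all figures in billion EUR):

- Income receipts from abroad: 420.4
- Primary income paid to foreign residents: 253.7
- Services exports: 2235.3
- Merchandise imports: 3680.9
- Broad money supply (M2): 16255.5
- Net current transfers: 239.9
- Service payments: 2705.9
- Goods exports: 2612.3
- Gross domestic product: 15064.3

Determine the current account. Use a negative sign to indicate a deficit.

-1132.6

Goods balance = 2612.3 - 3680.9 = -1068.6
Services balance = 2235.3 - 2705.9 = -470.6
Trade balance (goods + services) = -1068.6 + (-470.6) = -1539.2
Net primary income = 420.4 - 253.7 = 166.7
Net secondary income = 239.9
Current account = -1539.2 + 166.7 + 239.9 = -1132.6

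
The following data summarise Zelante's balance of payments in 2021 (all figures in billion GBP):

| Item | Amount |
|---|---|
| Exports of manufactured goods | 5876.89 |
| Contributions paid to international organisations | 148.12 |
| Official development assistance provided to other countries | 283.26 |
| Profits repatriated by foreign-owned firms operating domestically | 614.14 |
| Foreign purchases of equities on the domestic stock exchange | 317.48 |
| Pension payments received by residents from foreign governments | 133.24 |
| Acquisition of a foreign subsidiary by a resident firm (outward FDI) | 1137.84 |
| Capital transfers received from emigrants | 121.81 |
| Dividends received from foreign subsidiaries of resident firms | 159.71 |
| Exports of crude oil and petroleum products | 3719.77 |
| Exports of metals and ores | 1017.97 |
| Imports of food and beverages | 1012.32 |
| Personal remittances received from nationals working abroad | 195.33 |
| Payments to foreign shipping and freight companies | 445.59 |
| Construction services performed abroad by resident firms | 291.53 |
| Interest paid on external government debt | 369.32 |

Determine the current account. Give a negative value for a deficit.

8521.69

Goods: 1017.97 - 1012.32 + 3719.77 + 5876.89 = 9602.31
Services: -445.59 + 291.53 = -154.06
Primary income: -614.14 - 369.32 + 159.71 = -823.75
Secondary income: -283.26 + 133.24 - 148.12 + 195.33 = -102.81
Current account = 9602.31 + (-154.06) + (-823.75) + (-102.81) = 8521.69
(Excluded from the current account — financial account: foreign purchases of equities on the domestic stock exchange 317.48, acquisition of a foreign subsidiary by a resident firm (outward FDI) 1137.84; capital account: capital transfers received from emigrants 121.81.)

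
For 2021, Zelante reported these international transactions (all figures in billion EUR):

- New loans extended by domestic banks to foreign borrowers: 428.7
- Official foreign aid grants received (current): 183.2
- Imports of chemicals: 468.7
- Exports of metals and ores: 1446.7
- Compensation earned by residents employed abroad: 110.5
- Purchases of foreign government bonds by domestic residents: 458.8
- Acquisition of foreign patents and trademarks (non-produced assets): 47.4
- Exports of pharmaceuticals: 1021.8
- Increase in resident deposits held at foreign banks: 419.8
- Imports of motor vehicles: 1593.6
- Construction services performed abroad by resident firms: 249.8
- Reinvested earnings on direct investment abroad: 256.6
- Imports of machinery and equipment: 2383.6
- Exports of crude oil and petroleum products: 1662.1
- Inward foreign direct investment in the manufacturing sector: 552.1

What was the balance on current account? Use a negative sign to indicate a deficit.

Goods: 1446.7 - 2383.6 - 1593.6 + 1021.8 - 468.7 + 1662.1 = -315.3
Services: 249.8
Primary income: 256.6 + 110.5 = 367.1
Secondary income: 183.2
Current account = (-315.3) + 249.8 + 367.1 + 183.2 = 484.8
(Excluded from the current account — financial account: new loans extended by domestic banks to foreign borrowers 428.7, purchases of foreign government bonds by domestic residents 458.8, increase in resident deposits held at foreign banks 419.8, inward foreign direct investment in the manufacturing sector 552.1; capital account: acquisition of foreign patents and trademarks (non-produced assets) 47.4.)

484.8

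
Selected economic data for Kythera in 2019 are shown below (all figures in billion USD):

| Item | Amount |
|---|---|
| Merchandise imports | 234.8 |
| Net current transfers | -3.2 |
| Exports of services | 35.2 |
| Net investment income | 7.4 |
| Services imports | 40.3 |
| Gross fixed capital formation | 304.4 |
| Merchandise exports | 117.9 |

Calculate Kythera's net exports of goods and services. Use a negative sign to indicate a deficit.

-122.0

Goods balance = 117.9 - 234.8 = -116.9
Services balance = 35.2 - 40.3 = -5.1
Trade balance (goods + services) = -116.9 + (-5.1) = -122.0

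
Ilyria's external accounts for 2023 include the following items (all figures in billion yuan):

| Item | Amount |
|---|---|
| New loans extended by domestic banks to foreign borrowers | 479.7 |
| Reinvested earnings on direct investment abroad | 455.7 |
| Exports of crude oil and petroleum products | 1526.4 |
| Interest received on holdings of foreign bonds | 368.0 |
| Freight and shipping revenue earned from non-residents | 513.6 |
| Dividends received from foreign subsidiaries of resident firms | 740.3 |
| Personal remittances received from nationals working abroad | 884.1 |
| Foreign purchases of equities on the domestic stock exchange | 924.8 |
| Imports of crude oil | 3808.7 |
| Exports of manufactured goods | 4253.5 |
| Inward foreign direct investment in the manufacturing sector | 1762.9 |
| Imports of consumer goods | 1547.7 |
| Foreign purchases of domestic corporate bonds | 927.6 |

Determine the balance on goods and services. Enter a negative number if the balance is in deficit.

937.1

Goods: 1526.4 - 3808.7 + 4253.5 - 1547.7 = 423.5
Services: 513.6
Trade balance = 423.5 + 513.6 = 937.1
(Excluded from the trade balance — financial account: new loans extended by domestic banks to foreign borrowers 479.7, foreign purchases of equities on the domestic stock exchange 924.8, inward foreign direct investment in the manufacturing sector 1762.9, foreign purchases of domestic corporate bonds 927.6; primary income: reinvested earnings on direct investment abroad 455.7, interest received on holdings of foreign bonds 368.0, dividends received from foreign subsidiaries of resident firms 740.3; secondary income: personal remittances received from nationals working abroad 884.1.)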